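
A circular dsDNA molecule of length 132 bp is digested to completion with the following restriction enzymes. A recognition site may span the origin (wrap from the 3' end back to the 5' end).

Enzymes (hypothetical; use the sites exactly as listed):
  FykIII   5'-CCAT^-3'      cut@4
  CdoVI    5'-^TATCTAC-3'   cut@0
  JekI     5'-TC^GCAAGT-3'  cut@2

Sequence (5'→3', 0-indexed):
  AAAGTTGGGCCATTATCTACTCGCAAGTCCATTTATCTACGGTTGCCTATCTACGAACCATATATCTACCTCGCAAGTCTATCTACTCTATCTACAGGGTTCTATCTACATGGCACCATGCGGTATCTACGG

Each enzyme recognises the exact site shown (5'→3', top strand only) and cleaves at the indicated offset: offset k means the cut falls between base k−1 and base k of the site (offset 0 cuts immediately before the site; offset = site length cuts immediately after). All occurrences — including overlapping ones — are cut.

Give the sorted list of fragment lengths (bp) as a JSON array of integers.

[1,1,4,7,9,9,10,10,14,14,14,17,22]

Per-enzyme occurrences:
  FykIII CCAT/4: at [9, 28, 57, 115] ⇒ [13, 32, 61, 119]
  CdoVI TATCTAC/0: at [13, 33, 47, 62, 79, 88, 102, 123] ⇒ [13, 33, 47, 62, 79, 88, 102, 123]
  JekI TCGCAAGT/2: at [20, 70] ⇒ [22, 72]

All cut coordinates (distinct, sorted): [13, 22, 32, 33, 47, 61, 62, 72, 79, 88, 102, 119, 123]

Fragments:
  13→22: 9 bp
  22→32: 10 bp
  32→33: 1 bp
  33→47: 14 bp
  47→61: 14 bp
  61→62: 1 bp
  62→72: 10 bp
  72→79: 7 bp
  79→88: 9 bp
  88→102: 14 bp
  102→119: 17 bp
  119→123: 4 bp
  123→13 (wrap): 132-123+13 = 22 bp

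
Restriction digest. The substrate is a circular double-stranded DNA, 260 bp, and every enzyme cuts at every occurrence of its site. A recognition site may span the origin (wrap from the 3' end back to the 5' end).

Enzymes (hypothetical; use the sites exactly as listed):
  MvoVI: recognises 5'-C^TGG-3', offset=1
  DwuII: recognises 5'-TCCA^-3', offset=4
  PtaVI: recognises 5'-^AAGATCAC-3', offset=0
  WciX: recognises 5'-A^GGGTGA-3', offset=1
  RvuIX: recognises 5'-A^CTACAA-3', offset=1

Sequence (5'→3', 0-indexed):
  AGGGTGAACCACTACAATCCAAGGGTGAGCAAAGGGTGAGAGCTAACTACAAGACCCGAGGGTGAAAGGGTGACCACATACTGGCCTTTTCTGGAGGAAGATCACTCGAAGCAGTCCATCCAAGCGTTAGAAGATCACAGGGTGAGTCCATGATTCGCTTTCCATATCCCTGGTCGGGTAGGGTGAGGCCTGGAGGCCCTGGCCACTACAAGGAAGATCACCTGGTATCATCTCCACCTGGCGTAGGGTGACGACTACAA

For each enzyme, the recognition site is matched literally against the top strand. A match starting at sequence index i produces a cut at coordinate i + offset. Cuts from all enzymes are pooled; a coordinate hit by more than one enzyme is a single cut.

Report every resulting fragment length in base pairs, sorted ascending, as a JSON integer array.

[1,2,4,6,6,6,7,7,8,8,8,9,9,9,9,10,10,10,10,10,11,11,13,13,14,14,14,21]

Site scan:
  MvoVI CTGG/1: at [80, 90, 169, 189, 198, 221, 237] ⇒ [81, 91, 170, 190, 199, 222, 238]
  DwuII TCCA/4: at [17, 114, 118, 146, 160, 232] ⇒ [21, 118, 122, 150, 164, 236]
  PtaVI AAGATCAC/0: at [97, 130, 213] ⇒ [97, 130, 213]
  WciX AGGGTGA/1: at [0, 21, 32, 58, 66, 138, 179, 244] ⇒ [1, 22, 33, 59, 67, 139, 180, 245]
  RvuIX ACTACAA/1: at [10, 45, 204, 253] ⇒ [11, 46, 205, 254]

All cut coordinates (distinct, sorted): [1, 11, 21, 22, 33, 46, 59, 67, 81, 91, 97, 118, 122, 130, 139, 150, 164, 170, 180, 190, 199, 205, 213, 222, 236, 238, 245, 254]

Fragment lengths:
  1→11: 10 bp
  11→21: 10 bp
  21→22: 1 bp
  22→33: 11 bp
  33→46: 13 bp
  46→59: 13 bp
  59→67: 8 bp
  67→81: 14 bp
  81→91: 10 bp
  91→97: 6 bp
  97→118: 21 bp
  118→122: 4 bp
  122→130: 8 bp
  130→139: 9 bp
  139→150: 11 bp
  150→164: 14 bp
  164→170: 6 bp
  170→180: 10 bp
  180→190: 10 bp
  190→199: 9 bp
  199→205: 6 bp
  205→213: 8 bp
  213→222: 9 bp
  222→236: 14 bp
  236→238: 2 bp
  238→245: 7 bp
  245→254: 9 bp
  254→1 (wrap): 260-254+1 = 7 bp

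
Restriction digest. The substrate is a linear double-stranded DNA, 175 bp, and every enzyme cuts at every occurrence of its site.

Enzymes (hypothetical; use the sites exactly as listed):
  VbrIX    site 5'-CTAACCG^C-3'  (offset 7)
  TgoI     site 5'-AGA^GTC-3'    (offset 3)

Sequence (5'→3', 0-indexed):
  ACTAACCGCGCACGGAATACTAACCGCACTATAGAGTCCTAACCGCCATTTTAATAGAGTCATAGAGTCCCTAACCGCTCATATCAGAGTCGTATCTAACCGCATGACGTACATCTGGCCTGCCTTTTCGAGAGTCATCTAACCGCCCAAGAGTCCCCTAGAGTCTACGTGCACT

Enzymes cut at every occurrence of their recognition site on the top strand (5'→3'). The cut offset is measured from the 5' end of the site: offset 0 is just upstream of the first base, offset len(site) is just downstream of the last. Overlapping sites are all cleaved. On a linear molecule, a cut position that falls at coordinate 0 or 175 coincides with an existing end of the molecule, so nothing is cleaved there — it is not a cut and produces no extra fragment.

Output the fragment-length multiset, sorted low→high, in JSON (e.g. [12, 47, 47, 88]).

Site scan:
  VbrIX (CTAACCGC, off=7): starts [1, 19, 38, 70, 95, 138] → cuts [8, 26, 45, 77, 102, 145]
  TgoI (AGAGTC, off=3): starts [32, 55, 63, 85, 130, 149, 159] → cuts [35, 58, 66, 88, 133, 152, 162]

Pooled cuts: [8, 26, 35, 45, 58, 66, 77, 88, 102, 133, 145, 152, 162]

Fragment lengths:
  [0,8): 8 bp
  [8,26): 18 bp
  [26,35): 9 bp
  [35,45): 10 bp
  [45,58): 13 bp
  [58,66): 8 bp
  [66,77): 11 bp
  [77,88): 11 bp
  [88,102): 14 bp
  [102,133): 31 bp
  [133,145): 12 bp
  [145,152): 7 bp
  [152,162): 10 bp
  [162,175): 13 bp

[7,8,8,9,10,10,11,11,12,13,13,14,18,31]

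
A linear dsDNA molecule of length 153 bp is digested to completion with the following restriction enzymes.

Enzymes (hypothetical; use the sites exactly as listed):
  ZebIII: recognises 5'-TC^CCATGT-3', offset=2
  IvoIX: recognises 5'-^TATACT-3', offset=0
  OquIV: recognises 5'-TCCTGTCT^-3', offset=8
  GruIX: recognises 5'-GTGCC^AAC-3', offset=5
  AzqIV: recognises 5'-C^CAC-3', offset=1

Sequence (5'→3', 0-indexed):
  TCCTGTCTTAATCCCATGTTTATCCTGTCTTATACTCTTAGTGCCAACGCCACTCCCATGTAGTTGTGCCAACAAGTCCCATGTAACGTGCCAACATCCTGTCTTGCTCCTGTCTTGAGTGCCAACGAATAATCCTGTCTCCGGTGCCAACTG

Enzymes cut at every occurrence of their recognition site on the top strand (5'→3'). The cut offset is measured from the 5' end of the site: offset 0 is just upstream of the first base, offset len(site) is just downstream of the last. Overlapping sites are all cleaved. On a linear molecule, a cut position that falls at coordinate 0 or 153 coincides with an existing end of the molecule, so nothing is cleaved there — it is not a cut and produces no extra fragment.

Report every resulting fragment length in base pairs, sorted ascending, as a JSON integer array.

[5,5,5,5,8,8,8,8,11,12,14,15,15,17,17]

Per-enzyme occurrences:
  ZebIII TCCCATGT/2: at [11, 53, 76] ⇒ [13, 55, 78]
  IvoIX TATACT/0: at [30] ⇒ [30]
  OquIV TCCTGTCT/8: at [0, 22, 96, 107, 132] ⇒ [8, 30, 104, 115, 140]
  GruIX GTGCCAAC/5: at [40, 65, 87, 118, 143] ⇒ [45, 70, 92, 123, 148]
  AzqIV CCAC/1: at [49] ⇒ [50]

Pooled cuts: [8, 13, 30, 45, 50, 55, 70, 78, 92, 104, 115, 123, 140, 148]

Fragments:
  [0,8): 8 bp
  [8,13): 5 bp
  [13,30): 17 bp
  [30,45): 15 bp
  [45,50): 5 bp
  [50,55): 5 bp
  [55,70): 15 bp
  [70,78): 8 bp
  [78,92): 14 bp
  [92,104): 12 bp
  [104,115): 11 bp
  [115,123): 8 bp
  [123,140): 17 bp
  [140,148): 8 bp
  [148,153): 5 bp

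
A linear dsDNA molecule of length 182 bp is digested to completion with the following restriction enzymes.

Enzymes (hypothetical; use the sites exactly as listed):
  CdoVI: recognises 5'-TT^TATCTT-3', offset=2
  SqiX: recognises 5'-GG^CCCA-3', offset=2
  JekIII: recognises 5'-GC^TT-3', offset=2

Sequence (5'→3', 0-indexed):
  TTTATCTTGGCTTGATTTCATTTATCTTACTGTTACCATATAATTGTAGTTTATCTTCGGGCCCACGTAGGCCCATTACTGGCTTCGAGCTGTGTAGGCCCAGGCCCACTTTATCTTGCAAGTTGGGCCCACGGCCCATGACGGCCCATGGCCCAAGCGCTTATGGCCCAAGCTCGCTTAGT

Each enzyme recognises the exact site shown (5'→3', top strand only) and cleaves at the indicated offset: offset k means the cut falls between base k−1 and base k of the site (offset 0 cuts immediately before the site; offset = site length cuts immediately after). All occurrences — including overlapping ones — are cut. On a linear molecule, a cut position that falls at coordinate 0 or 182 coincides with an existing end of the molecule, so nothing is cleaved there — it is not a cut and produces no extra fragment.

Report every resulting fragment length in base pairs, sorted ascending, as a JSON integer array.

[2,5,6,6,7,7,7,9,9,10,10,10,11,11,12,15,16,29]

Scan for sites:
  CdoVI (TTTATCTT, off=2): starts [0, 20, 49, 109] → cuts [2, 22, 51, 111]
  SqiX (GGCCCA, off=2): starts [59, 69, 96, 102, 125, 132, 142, 149, 164] → cuts [61, 71, 98, 104, 127, 134, 144, 151, 166]
  JekIII (GCTT, off=2): starts [9, 81, 158, 175] → cuts [11, 83, 160, 177]

All cut coordinates (distinct, sorted): [2, 11, 22, 51, 61, 71, 83, 98, 104, 111, 127, 134, 144, 151, 160, 166, 177]

Fragment lengths:
  [0,2): 2 bp
  [2,11): 9 bp
  [11,22): 11 bp
  [22,51): 29 bp
  [51,61): 10 bp
  [61,71): 10 bp
  [71,83): 12 bp
  [83,98): 15 bp
  [98,104): 6 bp
  [104,111): 7 bp
  [111,127): 16 bp
  [127,134): 7 bp
  [134,144): 10 bp
  [144,151): 7 bp
  [151,160): 9 bp
  [160,166): 6 bp
  [166,177): 11 bp
  [177,182): 5 bp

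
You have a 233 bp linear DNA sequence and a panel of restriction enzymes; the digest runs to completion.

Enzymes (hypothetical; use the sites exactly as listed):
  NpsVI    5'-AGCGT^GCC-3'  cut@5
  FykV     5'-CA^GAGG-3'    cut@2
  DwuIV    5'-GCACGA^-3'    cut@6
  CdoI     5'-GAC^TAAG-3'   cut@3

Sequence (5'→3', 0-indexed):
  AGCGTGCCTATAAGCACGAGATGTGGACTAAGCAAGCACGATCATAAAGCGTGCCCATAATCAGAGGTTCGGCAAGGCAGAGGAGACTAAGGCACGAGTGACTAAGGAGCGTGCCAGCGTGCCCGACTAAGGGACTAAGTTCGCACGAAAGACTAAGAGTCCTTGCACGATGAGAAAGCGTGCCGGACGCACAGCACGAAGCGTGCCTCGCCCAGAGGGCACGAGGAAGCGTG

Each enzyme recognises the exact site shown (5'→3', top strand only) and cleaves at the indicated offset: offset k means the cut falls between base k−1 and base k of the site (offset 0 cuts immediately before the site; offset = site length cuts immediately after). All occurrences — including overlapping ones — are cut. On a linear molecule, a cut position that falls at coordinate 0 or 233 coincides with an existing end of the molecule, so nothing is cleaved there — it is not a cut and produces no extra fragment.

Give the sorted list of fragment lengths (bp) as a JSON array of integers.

Scan for sites:
  NpsVI AGCGTGCC/5: at [0, 47, 107, 115, 176, 199] ⇒ [5, 52, 112, 120, 181, 204]
  FykV CAGAGG/2: at [61, 77, 212] ⇒ [63, 79, 214]
  DwuIV GCACGA/6: at [13, 35, 91, 142, 164, 193, 218] ⇒ [19, 41, 97, 148, 170, 199, 224]
  CdoI GACTAAG/3: at [25, 84, 99, 124, 132, 150] ⇒ [28, 87, 102, 127, 135, 153]

Pooled cuts: [5, 19, 28, 41, 52, 63, 79, 87, 97, 102, 112, 120, 127, 135, 148, 153, 170, 181, 199, 204, 214, 224]

Fragments:
  [0,5): 5 bp
  [5,19): 14 bp
  [19,28): 9 bp
  [28,41): 13 bp
  [41,52): 11 bp
  [52,63): 11 bp
  [63,79): 16 bp
  [79,87): 8 bp
  [87,97): 10 bp
  [97,102): 5 bp
  [102,112): 10 bp
  [112,120): 8 bp
  [120,127): 7 bp
  [127,135): 8 bp
  [135,148): 13 bp
  [148,153): 5 bp
  [153,170): 17 bp
  [170,181): 11 bp
  [181,199): 18 bp
  [199,204): 5 bp
  [204,214): 10 bp
  [214,224): 10 bp
  [224,233): 9 bp

[5,5,5,5,7,8,8,8,9,9,10,10,10,10,11,11,11,13,13,14,16,17,18]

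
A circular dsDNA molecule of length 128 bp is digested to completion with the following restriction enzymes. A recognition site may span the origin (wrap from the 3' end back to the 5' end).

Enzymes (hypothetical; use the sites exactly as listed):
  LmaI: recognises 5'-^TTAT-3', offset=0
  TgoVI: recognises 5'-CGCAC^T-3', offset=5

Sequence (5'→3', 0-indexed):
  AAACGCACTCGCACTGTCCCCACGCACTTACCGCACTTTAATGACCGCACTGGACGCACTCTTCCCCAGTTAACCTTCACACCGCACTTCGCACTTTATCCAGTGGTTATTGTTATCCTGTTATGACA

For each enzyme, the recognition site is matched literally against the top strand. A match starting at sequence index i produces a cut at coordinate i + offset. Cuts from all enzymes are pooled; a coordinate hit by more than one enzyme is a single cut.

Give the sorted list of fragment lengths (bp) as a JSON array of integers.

Site scan:
  LmaI (TTAT, off=0): starts [95, 106, 112, 120] → cuts [95, 106, 112, 120]
  TgoVI (CGCACT, off=5): starts [3, 9, 22, 31, 45, 54, 82, 89] → cuts [8, 14, 27, 36, 50, 59, 87, 94]

All cut coordinates (distinct, sorted): [8, 14, 27, 36, 50, 59, 87, 94, 95, 106, 112, 120]

Fragments:
  8→14: 6 bp
  14→27: 13 bp
  27→36: 9 bp
  36→50: 14 bp
  50→59: 9 bp
  59→87: 28 bp
  87→94: 7 bp
  94→95: 1 bp
  95→106: 11 bp
  106→112: 6 bp
  112→120: 8 bp
  120→8 (wrap): 128-120+8 = 16 bp

[1,6,6,7,8,9,9,11,13,14,16,28]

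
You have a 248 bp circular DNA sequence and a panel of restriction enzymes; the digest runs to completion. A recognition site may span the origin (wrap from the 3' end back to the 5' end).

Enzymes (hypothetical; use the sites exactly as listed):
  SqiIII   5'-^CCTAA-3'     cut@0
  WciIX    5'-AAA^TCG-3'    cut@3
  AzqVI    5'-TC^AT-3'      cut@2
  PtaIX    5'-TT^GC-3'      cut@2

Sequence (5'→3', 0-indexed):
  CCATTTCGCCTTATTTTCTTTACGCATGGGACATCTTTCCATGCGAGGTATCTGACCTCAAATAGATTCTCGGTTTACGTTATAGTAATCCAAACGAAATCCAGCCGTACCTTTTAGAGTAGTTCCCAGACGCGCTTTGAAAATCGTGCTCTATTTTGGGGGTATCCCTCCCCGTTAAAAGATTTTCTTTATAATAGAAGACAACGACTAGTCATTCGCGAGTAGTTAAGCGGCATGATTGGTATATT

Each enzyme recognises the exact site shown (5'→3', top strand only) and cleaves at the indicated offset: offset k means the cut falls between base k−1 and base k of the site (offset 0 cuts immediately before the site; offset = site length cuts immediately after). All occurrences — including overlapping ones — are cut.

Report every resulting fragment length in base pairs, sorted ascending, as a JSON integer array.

Per-enzyme occurrences:
  SqiIII (CCTAA, off=0): no sites
  WciIX (AAATCG, off=3): starts [140] → cuts [143]
  AzqVI (TCAT, off=2): starts [211] → cuts [213]
  PtaIX (TTGC, off=2): no sites

All cut coordinates (distinct, sorted): [143, 213]

Fragment lengths:
  143→213: 70 bp
  213→143 (wrap): 248-213+143 = 178 bp

[70,178]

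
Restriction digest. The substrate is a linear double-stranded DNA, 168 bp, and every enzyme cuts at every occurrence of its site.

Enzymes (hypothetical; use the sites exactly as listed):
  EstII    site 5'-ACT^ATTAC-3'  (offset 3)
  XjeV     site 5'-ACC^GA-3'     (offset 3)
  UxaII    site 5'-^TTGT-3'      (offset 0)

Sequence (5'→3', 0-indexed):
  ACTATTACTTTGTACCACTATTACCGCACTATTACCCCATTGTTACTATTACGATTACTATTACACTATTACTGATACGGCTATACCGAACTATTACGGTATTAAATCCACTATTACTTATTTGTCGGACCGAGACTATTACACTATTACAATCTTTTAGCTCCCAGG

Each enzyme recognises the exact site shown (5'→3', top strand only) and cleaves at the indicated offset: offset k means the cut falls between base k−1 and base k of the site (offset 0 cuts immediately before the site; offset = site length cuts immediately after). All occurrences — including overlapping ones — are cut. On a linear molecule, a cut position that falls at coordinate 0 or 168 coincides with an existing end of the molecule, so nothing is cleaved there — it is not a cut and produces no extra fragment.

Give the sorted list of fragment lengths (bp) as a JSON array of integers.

[3,5,6,6,8,8,8,9,9,10,10,11,12,20,20,23]

Per-enzyme occurrences:
  EstII (ACTATTAC, off=3): starts [0, 16, 27, 44, 56, 64, 89, 109, 134, 142] → cuts [3, 19, 30, 47, 59, 67, 92, 112, 137, 145]
  XjeV (ACCGA, off=3): starts [84, 128] → cuts [87, 131]
  UxaII (TTGT, off=0): starts [9, 39, 121] → cuts [9, 39, 121]

Pooled cuts: [3, 9, 19, 30, 39, 47, 59, 67, 87, 92, 112, 121, 131, 137, 145]

Fragment lengths:
  [0,3): 3 bp
  [3,9): 6 bp
  [9,19): 10 bp
  [19,30): 11 bp
  [30,39): 9 bp
  [39,47): 8 bp
  [47,59): 12 bp
  [59,67): 8 bp
  [67,87): 20 bp
  [87,92): 5 bp
  [92,112): 20 bp
  [112,121): 9 bp
  [121,131): 10 bp
  [131,137): 6 bp
  [137,145): 8 bp
  [145,168): 23 bp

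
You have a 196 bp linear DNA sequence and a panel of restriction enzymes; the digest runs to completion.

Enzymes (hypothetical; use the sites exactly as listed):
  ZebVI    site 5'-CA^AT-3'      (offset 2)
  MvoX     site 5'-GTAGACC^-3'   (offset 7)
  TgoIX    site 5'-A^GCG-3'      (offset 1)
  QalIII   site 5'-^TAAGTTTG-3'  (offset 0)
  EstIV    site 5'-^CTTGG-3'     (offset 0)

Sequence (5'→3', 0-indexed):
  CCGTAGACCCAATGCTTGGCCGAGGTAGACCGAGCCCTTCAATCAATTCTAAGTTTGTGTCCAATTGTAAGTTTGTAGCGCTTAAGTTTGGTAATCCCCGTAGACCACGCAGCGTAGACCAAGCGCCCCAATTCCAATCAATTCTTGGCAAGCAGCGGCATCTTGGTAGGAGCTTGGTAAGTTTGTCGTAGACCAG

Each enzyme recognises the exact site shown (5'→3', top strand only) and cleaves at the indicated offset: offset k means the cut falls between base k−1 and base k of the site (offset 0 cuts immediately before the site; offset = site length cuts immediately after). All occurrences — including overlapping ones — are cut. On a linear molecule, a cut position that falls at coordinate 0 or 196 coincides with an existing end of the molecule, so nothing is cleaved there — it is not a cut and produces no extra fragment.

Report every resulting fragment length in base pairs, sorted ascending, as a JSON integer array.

Site scan:
  ZebVI (CAAT, off=2): starts [9, 39, 43, 61, 128, 134, 138] → cuts [11, 41, 45, 63, 130, 136, 140]
  MvoX (GTAGACC, off=7): starts [2, 24, 99, 113, 187] → cuts [9, 31, 106, 120, 194]
  TgoIX (AGCG, off=1): starts [76, 110, 121, 153] → cuts [77, 111, 122, 154]
  QalIII (TAAGTTTG, off=0): starts [49, 67, 82, 177] → cuts [49, 67, 82, 177]
  EstIV (CTTGG, off=0): starts [14, 143, 161, 172] → cuts [14, 143, 161, 172]

Pooled cuts: [9, 11, 14, 31, 41, 45, 49, 63, 67, 77, 82, 106, 111, 120, 122, 130, 136, 140, 143, 154, 161, 172, 177, 194]

Fragment lengths:
  [0,9): 9 bp
  [9,11): 2 bp
  [11,14): 3 bp
  [14,31): 17 bp
  [31,41): 10 bp
  [41,45): 4 bp
  [45,49): 4 bp
  [49,63): 14 bp
  [63,67): 4 bp
  [67,77): 10 bp
  [77,82): 5 bp
  [82,106): 24 bp
  [106,111): 5 bp
  [111,120): 9 bp
  [120,122): 2 bp
  [122,130): 8 bp
  [130,136): 6 bp
  [136,140): 4 bp
  [140,143): 3 bp
  [143,154): 11 bp
  [154,161): 7 bp
  [161,172): 11 bp
  [172,177): 5 bp
  [177,194): 17 bp
  [194,196): 2 bp

[2,2,2,3,3,4,4,4,4,5,5,5,6,7,8,9,9,10,10,11,11,14,17,17,24]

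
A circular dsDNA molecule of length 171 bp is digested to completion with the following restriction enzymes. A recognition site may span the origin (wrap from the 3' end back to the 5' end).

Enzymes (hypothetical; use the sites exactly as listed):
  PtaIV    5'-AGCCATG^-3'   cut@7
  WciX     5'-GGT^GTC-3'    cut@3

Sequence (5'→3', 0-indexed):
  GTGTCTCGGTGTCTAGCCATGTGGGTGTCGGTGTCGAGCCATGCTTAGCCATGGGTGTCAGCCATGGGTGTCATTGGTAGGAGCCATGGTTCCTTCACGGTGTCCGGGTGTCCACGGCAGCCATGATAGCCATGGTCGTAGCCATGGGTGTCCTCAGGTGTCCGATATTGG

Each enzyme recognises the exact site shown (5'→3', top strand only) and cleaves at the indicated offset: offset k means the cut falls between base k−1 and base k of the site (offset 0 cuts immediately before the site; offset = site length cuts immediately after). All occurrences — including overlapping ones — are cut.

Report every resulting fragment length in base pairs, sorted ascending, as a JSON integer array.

[3,3,3,5,6,8,8,9,10,10,10,11,11,12,13,14,16,19]

Per-enzyme occurrences:
  PtaIV AGCCATG/7: at [14, 36, 46, 59, 81, 118, 127, 139] ⇒ [21, 43, 53, 66, 88, 125, 134, 146]
  WciX GGTGTC/3: at [7, 23, 29, 53, 66, 98, 106, 146, 156, 170] ⇒ [2, 10, 26, 32, 56, 69, 101, 109, 149, 159]

All cut coordinates (distinct, sorted): [2, 10, 21, 26, 32, 43, 53, 56, 66, 69, 88, 101, 109, 125, 134, 146, 149, 159]

Fragment lengths:
  2→10: 8 bp
  10→21: 11 bp
  21→26: 5 bp
  26→32: 6 bp
  32→43: 11 bp
  43→53: 10 bp
  53→56: 3 bp
  56→66: 10 bp
  66→69: 3 bp
  69→88: 19 bp
  88→101: 13 bp
  101→109: 8 bp
  109→125: 16 bp
  125→134: 9 bp
  134→146: 12 bp
  146→149: 3 bp
  149→159: 10 bp
  159→2 (wrap): 171-159+2 = 14 bp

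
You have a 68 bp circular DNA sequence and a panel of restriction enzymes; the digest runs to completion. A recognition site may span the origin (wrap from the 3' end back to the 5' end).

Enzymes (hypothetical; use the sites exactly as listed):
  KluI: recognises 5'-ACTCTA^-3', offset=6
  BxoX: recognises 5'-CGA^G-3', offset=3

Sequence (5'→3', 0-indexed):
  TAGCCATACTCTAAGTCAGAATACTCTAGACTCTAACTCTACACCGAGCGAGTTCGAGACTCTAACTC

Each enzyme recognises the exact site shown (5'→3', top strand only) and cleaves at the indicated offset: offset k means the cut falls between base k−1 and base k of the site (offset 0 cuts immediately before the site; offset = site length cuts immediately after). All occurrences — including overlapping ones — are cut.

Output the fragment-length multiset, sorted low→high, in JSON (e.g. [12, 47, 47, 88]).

Site scan:
  KluI ACTCTA/6: at [7, 22, 29, 35, 58, 64] ⇒ [2, 13, 28, 35, 41, 64]
  BxoX CGAG/3: at [44, 48, 54] ⇒ [47, 51, 57]

All cut coordinates (distinct, sorted): [2, 13, 28, 35, 41, 47, 51, 57, 64]

Fragment lengths:
  2→13: 11 bp
  13→28: 15 bp
  28→35: 7 bp
  35→41: 6 bp
  41→47: 6 bp
  47→51: 4 bp
  51→57: 6 bp
  57→64: 7 bp
  64→2 (wrap): 68-64+2 = 6 bp

[4,6,6,6,6,7,7,11,15]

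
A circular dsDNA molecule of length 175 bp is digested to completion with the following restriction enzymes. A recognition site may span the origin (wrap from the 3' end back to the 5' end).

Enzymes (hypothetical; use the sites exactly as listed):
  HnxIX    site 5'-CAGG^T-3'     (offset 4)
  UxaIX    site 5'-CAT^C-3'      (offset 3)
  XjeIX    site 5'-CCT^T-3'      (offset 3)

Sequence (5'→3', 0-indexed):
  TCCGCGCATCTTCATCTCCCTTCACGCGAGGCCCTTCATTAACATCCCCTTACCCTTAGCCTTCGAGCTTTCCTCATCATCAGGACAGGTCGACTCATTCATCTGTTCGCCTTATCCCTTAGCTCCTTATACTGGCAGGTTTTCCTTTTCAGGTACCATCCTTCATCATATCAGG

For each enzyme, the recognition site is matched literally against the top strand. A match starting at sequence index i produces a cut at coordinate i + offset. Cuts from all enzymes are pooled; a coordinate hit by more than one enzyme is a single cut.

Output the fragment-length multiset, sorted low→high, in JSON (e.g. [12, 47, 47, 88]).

Site scan:
  HnxIX CAGGT/4: at [85, 135, 149, 171] ⇒ [0, 89, 139, 153]
  UxaIX CATC/3: at [6, 12, 42, 74, 77, 99, 156, 163] ⇒ [9, 15, 45, 77, 80, 102, 159, 166]
  XjeIX CCTT/3: at [18, 32, 47, 53, 59, 109, 116, 124, 143, 159] ⇒ [21, 35, 50, 56, 62, 112, 119, 127, 146, 162]

Pooled cuts: [0, 9, 15, 21, 35, 45, 50, 56, 62, 77, 80, 89, 102, 112, 119, 127, 139, 146, 153, 159, 162, 166]

Fragments:
  0→9: 9 bp
  9→15: 6 bp
  15→21: 6 bp
  21→35: 14 bp
  35→45: 10 bp
  45→50: 5 bp
  50→56: 6 bp
  56→62: 6 bp
  62→77: 15 bp
  77→80: 3 bp
  80→89: 9 bp
  89→102: 13 bp
  102→112: 10 bp
  112→119: 7 bp
  119→127: 8 bp
  127→139: 12 bp
  139→146: 7 bp
  146→153: 7 bp
  153→159: 6 bp
  159→162: 3 bp
  162→166: 4 bp
  166→0 (wrap): 175-166+0 = 9 bp

[3,3,4,5,6,6,6,6,6,7,7,7,8,9,9,9,10,10,12,13,14,15]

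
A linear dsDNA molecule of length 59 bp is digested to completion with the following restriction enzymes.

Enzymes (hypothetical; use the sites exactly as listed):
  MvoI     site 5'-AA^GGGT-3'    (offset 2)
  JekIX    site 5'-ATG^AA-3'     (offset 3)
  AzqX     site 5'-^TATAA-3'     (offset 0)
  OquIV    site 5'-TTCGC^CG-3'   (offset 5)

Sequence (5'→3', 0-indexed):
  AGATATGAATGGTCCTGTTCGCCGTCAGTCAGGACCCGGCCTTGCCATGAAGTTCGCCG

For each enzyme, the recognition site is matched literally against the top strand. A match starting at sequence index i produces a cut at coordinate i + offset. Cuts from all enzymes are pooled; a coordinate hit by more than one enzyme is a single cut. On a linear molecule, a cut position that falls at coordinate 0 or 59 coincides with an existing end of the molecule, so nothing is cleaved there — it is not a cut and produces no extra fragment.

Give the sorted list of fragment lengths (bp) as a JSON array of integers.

Scan for sites:
  MvoI (AAGGGT, off=2): no sites
  JekIX (ATGAA, off=3): starts [4, 46] → cuts [7, 49]
  AzqX (TATAA, off=0): no sites
  OquIV (TTCGCCG, off=5): starts [17, 52] → cuts [22, 57]

Pooled cuts: [7, 22, 49, 57]

Fragment lengths:
  [0,7): 7 bp
  [7,22): 15 bp
  [22,49): 27 bp
  [49,57): 8 bp
  [57,59): 2 bp

[2,7,8,15,27]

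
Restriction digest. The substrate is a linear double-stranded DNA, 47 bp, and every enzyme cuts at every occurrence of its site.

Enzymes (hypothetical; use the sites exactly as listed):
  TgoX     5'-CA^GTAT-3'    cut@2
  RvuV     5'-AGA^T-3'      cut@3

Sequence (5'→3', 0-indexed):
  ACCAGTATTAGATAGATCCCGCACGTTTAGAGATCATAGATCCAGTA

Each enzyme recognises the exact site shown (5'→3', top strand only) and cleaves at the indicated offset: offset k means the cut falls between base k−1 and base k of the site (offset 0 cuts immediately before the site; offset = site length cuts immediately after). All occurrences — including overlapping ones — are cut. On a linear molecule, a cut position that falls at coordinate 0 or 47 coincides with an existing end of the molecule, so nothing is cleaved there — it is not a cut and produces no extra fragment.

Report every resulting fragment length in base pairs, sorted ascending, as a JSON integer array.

Per-enzyme occurrences:
  TgoX (CAGTAT, off=2): starts [2] → cuts [4]
  RvuV (AGAT, off=3): starts [9, 13, 30, 37] → cuts [12, 16, 33, 40]

Pooled cuts: [4, 12, 16, 33, 40]

Fragment lengths:
  [0,4): 4 bp
  [4,12): 8 bp
  [12,16): 4 bp
  [16,33): 17 bp
  [33,40): 7 bp
  [40,47): 7 bp

[4,4,7,7,8,17]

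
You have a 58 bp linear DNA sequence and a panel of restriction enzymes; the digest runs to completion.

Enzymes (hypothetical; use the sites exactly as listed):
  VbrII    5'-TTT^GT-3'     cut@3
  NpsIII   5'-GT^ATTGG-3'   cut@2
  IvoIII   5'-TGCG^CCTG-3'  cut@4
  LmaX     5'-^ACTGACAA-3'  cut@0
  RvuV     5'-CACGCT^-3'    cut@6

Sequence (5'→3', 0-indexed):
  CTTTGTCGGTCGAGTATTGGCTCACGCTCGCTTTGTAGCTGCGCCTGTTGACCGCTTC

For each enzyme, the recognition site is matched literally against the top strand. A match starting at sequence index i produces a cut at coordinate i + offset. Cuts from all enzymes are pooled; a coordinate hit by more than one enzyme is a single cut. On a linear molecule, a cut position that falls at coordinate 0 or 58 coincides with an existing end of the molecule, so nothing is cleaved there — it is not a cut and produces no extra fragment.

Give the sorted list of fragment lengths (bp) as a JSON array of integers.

[4,6,9,11,13,15]

Scan for sites:
  VbrII (TTTGT, off=3): starts [1, 31] → cuts [4, 34]
  NpsIII (GTATTGG, off=2): starts [13] → cuts [15]
  IvoIII (TGCGCCTG, off=4): starts [39] → cuts [43]
  LmaX (ACTGACAA, off=0): no sites
  RvuV (CACGCT, off=6): starts [22] → cuts [28]

Pooled cuts: [4, 15, 28, 34, 43]

Fragment lengths:
  [0,4): 4 bp
  [4,15): 11 bp
  [15,28): 13 bp
  [28,34): 6 bp
  [34,43): 9 bp
  [43,58): 15 bp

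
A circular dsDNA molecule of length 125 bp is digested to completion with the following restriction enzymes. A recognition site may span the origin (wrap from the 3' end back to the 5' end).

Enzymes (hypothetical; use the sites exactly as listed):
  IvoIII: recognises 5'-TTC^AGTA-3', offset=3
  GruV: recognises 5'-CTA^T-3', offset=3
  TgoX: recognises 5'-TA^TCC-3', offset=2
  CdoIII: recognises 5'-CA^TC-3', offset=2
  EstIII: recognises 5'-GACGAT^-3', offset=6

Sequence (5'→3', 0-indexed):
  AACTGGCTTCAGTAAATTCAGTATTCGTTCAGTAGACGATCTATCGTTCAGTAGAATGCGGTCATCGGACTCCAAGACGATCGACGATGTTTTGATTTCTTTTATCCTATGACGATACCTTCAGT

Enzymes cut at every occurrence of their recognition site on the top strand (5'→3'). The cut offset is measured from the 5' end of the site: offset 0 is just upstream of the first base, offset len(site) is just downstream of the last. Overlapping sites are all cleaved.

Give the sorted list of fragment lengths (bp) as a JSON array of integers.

Per-enzyme occurrences:
  IvoIII (TTCAGTA, off=3): starts [7, 16, 27, 46, 119] → cuts [10, 19, 30, 49, 122]
  GruV (CTAT, off=3): starts [40, 106] → cuts [43, 109]
  TgoX (TATCC, off=2): starts [102] → cuts [104]
  CdoIII (CATC, off=2): starts [62] → cuts [64]
  EstIII (GACGAT, off=6): starts [34, 75, 82, 110] → cuts [40, 81, 88, 116]

All cut coordinates (distinct, sorted): [10, 19, 30, 40, 43, 49, 64, 81, 88, 104, 109, 116, 122]

Fragment lengths:
  10→19: 9 bp
  19→30: 11 bp
  30→40: 10 bp
  40→43: 3 bp
  43→49: 6 bp
  49→64: 15 bp
  64→81: 17 bp
  81→88: 7 bp
  88→104: 16 bp
  104→109: 5 bp
  109→116: 7 bp
  116→122: 6 bp
  122→10 (wrap): 125-122+10 = 13 bp

[3,5,6,6,7,7,9,10,11,13,15,16,17]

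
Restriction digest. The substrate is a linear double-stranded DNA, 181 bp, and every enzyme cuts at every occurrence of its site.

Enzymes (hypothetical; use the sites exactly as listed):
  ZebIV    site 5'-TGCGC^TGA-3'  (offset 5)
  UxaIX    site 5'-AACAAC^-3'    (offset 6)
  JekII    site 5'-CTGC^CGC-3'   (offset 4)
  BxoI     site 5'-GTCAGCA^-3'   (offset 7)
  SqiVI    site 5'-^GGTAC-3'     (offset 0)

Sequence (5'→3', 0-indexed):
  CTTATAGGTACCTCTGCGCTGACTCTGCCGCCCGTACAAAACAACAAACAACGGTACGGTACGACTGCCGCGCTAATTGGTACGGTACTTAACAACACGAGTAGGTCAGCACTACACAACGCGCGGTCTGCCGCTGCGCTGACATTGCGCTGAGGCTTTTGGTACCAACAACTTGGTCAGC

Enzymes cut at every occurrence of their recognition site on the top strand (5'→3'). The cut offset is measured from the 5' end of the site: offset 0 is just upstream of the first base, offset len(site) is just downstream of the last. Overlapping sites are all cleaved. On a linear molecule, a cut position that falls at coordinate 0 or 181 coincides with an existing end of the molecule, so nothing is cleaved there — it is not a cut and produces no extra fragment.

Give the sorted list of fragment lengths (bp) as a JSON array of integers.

[5,5,6,7,8,9,9,10,10,11,11,12,13,13,15,17,20]

Site scan:
  ZebIV TGCGCTGA/5: at [14, 134, 145] ⇒ [19, 139, 150]
  UxaIX AACAAC/6: at [39, 46, 90, 166] ⇒ [45, 52, 96, 172]
  JekII CTGCCGC/4: at [24, 64, 127] ⇒ [28, 68, 131]
  BxoI GTCAGCA/7: at [104] ⇒ [111]
  SqiVI GGTAC/0: at [6, 52, 57, 78, 83, 160] ⇒ [6, 52, 57, 78, 83, 160]

All cut coordinates (distinct, sorted): [6, 19, 28, 45, 52, 57, 68, 78, 83, 96, 111, 131, 139, 150, 160, 172]

Fragment lengths:
  [0,6): 6 bp
  [6,19): 13 bp
  [19,28): 9 bp
  [28,45): 17 bp
  [45,52): 7 bp
  [52,57): 5 bp
  [57,68): 11 bp
  [68,78): 10 bp
  [78,83): 5 bp
  [83,96): 13 bp
  [96,111): 15 bp
  [111,131): 20 bp
  [131,139): 8 bp
  [139,150): 11 bp
  [150,160): 10 bp
  [160,172): 12 bp
  [172,181): 9 bp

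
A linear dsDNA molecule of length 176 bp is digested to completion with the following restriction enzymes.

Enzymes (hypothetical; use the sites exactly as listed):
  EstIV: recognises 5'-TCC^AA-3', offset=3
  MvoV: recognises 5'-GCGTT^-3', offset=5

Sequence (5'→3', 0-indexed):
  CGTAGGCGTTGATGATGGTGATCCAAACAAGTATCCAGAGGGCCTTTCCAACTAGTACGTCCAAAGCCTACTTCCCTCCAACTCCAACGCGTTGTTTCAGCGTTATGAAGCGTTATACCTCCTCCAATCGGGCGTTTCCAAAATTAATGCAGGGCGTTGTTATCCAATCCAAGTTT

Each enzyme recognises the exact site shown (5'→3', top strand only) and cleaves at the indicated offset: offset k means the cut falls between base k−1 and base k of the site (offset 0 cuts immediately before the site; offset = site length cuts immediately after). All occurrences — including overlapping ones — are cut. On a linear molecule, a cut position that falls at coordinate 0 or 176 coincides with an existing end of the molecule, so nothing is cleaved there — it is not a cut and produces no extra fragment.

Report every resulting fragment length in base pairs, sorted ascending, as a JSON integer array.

[3,5,6,6,7,8,10,10,11,11,11,13,14,17,19,25]

Per-enzyme occurrences:
  EstIV TCCAA/3: at [21, 46, 59, 76, 82, 122, 136, 162, 167] ⇒ [24, 49, 62, 79, 85, 125, 139, 165, 170]
  MvoV GCGTT/5: at [5, 88, 99, 109, 131, 153] ⇒ [10, 93, 104, 114, 136, 158]

Pooled cuts: [10, 24, 49, 62, 79, 85, 93, 104, 114, 125, 136, 139, 158, 165, 170]

Fragment lengths:
  [0,10): 10 bp
  [10,24): 14 bp
  [24,49): 25 bp
  [49,62): 13 bp
  [62,79): 17 bp
  [79,85): 6 bp
  [85,93): 8 bp
  [93,104): 11 bp
  [104,114): 10 bp
  [114,125): 11 bp
  [125,136): 11 bp
  [136,139): 3 bp
  [139,158): 19 bp
  [158,165): 7 bp
  [165,170): 5 bp
  [170,176): 6 bp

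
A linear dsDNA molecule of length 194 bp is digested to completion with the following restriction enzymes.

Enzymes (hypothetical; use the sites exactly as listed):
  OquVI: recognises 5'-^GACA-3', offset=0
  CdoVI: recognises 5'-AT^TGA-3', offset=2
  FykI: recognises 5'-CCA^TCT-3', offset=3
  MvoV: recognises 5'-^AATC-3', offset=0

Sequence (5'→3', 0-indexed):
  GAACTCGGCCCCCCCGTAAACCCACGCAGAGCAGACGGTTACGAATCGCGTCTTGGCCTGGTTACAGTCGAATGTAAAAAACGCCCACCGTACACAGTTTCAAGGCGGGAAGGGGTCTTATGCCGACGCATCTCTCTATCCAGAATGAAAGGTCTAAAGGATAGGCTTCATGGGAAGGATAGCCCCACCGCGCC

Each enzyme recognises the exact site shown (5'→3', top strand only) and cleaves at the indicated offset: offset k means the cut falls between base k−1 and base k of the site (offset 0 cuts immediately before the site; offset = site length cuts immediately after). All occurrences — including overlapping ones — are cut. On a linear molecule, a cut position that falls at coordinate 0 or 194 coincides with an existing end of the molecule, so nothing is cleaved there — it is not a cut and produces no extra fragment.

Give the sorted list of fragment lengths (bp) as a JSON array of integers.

Site scan:
  OquVI (GACA, off=0): no sites
  CdoVI (ATTGA, off=2): no sites
  FykI (CCATCT, off=3): no sites
  MvoV (AATC, off=0): starts [43] → cuts [43]

All cut coordinates (distinct, sorted): [43]

Fragments:
  [0,43): 43 bp
  [43,194): 151 bp

[43,151]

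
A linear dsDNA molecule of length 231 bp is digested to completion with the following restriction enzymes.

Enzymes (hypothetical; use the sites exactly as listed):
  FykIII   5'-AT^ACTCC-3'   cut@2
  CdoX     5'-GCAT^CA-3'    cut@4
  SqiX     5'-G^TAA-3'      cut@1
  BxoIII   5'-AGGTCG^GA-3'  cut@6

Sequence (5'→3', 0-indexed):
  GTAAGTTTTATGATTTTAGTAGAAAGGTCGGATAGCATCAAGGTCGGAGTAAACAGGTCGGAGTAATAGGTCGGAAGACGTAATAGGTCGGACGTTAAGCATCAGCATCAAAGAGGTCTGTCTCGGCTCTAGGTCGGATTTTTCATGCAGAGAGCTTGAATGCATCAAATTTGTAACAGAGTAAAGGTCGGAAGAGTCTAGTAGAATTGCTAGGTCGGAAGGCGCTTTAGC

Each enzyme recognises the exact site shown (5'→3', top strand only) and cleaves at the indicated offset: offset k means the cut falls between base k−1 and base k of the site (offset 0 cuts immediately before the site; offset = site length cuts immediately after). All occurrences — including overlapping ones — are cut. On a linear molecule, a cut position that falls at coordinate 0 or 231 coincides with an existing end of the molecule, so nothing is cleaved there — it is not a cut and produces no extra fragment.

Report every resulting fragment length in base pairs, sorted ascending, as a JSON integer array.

[1,3,3,6,7,8,8,8,8,9,10,10,11,12,14,27,28,29,29]

Scan for sites:
  FykIII (ATACTCC, off=2): no sites
  CdoX (GCATCA, off=4): starts [34, 98, 104, 161] → cuts [38, 102, 108, 165]
  SqiX (GTAA, off=1): starts [0, 48, 62, 79, 172, 180] → cuts [1, 49, 63, 80, 173, 181]
  BxoIII (AGGTCGGA, off=6): starts [24, 40, 54, 67, 84, 130, 184, 211] → cuts [30, 46, 60, 73, 90, 136, 190, 217]

All cut coordinates (distinct, sorted): [1, 30, 38, 46, 49, 60, 63, 73, 80, 90, 102, 108, 136, 165, 173, 181, 190, 217]

Fragment lengths:
  [0,1): 1 bp
  [1,30): 29 bp
  [30,38): 8 bp
  [38,46): 8 bp
  [46,49): 3 bp
  [49,60): 11 bp
  [60,63): 3 bp
  [63,73): 10 bp
  [73,80): 7 bp
  [80,90): 10 bp
  [90,102): 12 bp
  [102,108): 6 bp
  [108,136): 28 bp
  [136,165): 29 bp
  [165,173): 8 bp
  [173,181): 8 bp
  [181,190): 9 bp
  [190,217): 27 bp
  [217,231): 14 bp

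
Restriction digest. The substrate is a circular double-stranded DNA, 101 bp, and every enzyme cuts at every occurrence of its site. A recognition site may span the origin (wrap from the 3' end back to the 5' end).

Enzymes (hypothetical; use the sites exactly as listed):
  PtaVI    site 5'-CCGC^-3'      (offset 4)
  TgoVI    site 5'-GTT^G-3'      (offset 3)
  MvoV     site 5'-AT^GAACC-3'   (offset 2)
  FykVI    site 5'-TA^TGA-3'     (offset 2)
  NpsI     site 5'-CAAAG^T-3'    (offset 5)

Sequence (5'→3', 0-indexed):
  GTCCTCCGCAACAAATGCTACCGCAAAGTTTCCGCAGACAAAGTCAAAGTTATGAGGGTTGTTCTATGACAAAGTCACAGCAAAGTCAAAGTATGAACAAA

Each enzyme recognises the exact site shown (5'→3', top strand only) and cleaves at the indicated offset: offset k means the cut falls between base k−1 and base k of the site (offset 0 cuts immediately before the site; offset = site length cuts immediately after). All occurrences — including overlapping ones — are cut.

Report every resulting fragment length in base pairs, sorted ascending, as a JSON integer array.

Scan for sites:
  PtaVI CCGC/4: at [5, 20, 31] ⇒ [9, 24, 35]
  TgoVI GTTG/3: at [57] ⇒ [60]
  MvoV (ATGAACC, off=2): no sites
  FykVI TATGA/2: at [50, 64, 91] ⇒ [52, 66, 93]
  NpsI CAAAGT/5: at [23, 38, 44, 69, 80, 86, 97] ⇒ [1, 28, 43, 49, 74, 85, 91]

Pooled cuts: [1, 9, 24, 28, 35, 43, 49, 52, 60, 66, 74, 85, 91, 93]

Fragment lengths:
  1→9: 8 bp
  9→24: 15 bp
  24→28: 4 bp
  28→35: 7 bp
  35→43: 8 bp
  43→49: 6 bp
  49→52: 3 bp
  52→60: 8 bp
  60→66: 6 bp
  66→74: 8 bp
  74→85: 11 bp
  85→91: 6 bp
  91→93: 2 bp
  93→1 (wrap): 101-93+1 = 9 bp

[2,3,4,6,6,6,7,8,8,8,8,9,11,15]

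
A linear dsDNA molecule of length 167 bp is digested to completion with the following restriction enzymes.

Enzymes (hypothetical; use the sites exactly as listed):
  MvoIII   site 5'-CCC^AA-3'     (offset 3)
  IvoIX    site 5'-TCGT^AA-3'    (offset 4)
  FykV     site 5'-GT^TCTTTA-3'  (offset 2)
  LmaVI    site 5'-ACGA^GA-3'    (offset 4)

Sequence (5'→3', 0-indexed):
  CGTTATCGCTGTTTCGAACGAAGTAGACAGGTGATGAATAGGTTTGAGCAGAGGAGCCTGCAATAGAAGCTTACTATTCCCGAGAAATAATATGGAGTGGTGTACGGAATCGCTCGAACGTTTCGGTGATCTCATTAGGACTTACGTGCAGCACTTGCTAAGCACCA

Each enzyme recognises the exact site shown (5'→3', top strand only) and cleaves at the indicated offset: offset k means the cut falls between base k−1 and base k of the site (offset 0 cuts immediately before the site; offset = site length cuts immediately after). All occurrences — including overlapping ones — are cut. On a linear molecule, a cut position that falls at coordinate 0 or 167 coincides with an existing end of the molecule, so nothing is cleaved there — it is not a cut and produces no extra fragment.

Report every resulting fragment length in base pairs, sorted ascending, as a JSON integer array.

[167]

Scan for sites:
  MvoIII (CCCAA, off=3): no sites
  IvoIX (TCGTAA, off=4): no sites
  FykV (GTTCTTTA, off=2): no sites
  LmaVI (ACGAGA, off=4): no sites

All cut coordinates (distinct, sorted): ∅

Fragments:
  no cuts → one linear fragment of 167 bp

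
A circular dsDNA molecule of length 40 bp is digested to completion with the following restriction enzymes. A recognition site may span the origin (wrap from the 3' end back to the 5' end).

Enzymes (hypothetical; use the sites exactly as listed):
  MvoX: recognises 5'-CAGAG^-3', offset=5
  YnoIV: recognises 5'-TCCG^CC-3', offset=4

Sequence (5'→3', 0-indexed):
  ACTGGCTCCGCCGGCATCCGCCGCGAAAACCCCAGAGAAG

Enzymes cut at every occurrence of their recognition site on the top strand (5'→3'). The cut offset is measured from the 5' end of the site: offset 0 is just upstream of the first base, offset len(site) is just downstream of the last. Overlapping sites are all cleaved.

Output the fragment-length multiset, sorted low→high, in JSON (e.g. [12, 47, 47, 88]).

[10,13,17]

Site scan:
  MvoX CAGAG/5: at [32] ⇒ [37]
  YnoIV TCCGCC/4: at [6, 16] ⇒ [10, 20]

All cut coordinates (distinct, sorted): [10, 20, 37]

Fragment lengths:
  10→20: 10 bp
  20→37: 17 bp
  37→10 (wrap): 40-37+10 = 13 bp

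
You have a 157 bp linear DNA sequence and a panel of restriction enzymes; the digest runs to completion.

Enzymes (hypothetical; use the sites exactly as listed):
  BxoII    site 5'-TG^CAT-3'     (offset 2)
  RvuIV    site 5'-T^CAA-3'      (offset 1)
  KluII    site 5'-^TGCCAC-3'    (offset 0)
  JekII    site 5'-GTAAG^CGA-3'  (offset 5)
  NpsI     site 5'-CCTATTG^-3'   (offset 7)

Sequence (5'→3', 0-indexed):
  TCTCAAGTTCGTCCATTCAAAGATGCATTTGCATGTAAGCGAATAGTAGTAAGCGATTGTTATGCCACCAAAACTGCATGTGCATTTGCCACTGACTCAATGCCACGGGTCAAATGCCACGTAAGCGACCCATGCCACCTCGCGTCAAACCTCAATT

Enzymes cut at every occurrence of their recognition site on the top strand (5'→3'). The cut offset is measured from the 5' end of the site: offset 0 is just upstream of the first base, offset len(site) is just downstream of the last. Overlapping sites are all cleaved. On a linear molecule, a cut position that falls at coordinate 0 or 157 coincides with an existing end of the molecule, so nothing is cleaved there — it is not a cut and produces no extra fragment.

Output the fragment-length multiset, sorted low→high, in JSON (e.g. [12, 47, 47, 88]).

[3,3,4,4,5,6,6,7,7,8,8,9,10,11,11,13,14,14,14]

Per-enzyme occurrences:
  BxoII TGCAT/2: at [23, 29, 74, 80] ⇒ [25, 31, 76, 82]
  RvuIV TCAA/1: at [2, 16, 96, 109, 144, 151] ⇒ [3, 17, 97, 110, 145, 152]
  KluII TGCCAC/0: at [62, 86, 100, 114, 132] ⇒ [62, 86, 100, 114, 132]
  JekII GTAAGCGA/5: at [34, 48, 120] ⇒ [39, 53, 125]
  NpsI (CCTATTG, off=7): no sites

All cut coordinates (distinct, sorted): [3, 17, 25, 31, 39, 53, 62, 76, 82, 86, 97, 100, 110, 114, 125, 132, 145, 152]

Fragments:
  [0,3): 3 bp
  [3,17): 14 bp
  [17,25): 8 bp
  [25,31): 6 bp
  [31,39): 8 bp
  [39,53): 14 bp
  [53,62): 9 bp
  [62,76): 14 bp
  [76,82): 6 bp
  [82,86): 4 bp
  [86,97): 11 bp
  [97,100): 3 bp
  [100,110): 10 bp
  [110,114): 4 bp
  [114,125): 11 bp
  [125,132): 7 bp
  [132,145): 13 bp
  [145,152): 7 bp
  [152,157): 5 bp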